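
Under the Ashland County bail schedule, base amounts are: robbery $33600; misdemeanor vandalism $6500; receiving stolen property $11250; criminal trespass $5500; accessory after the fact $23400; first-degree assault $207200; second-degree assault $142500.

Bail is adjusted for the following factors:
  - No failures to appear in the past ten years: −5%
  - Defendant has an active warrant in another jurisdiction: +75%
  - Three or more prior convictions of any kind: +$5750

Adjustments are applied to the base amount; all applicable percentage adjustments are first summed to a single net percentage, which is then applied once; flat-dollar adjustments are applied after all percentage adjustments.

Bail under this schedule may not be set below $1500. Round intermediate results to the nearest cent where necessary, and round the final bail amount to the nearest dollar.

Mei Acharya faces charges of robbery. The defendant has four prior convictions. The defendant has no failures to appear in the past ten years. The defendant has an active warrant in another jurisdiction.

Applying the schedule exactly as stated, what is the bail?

$62870

Base amounts from the schedule: robbery $33600.
Single charge. Combined base = $33600.
Net percentage adjustment: −5% +75% = +70%. $33600 × 1.7 = $57120.
Three or more prior convictions of any kind (+$5750 flat): $57120 + $5750 = $62870.
$62870 is at or above the $1500 minimum.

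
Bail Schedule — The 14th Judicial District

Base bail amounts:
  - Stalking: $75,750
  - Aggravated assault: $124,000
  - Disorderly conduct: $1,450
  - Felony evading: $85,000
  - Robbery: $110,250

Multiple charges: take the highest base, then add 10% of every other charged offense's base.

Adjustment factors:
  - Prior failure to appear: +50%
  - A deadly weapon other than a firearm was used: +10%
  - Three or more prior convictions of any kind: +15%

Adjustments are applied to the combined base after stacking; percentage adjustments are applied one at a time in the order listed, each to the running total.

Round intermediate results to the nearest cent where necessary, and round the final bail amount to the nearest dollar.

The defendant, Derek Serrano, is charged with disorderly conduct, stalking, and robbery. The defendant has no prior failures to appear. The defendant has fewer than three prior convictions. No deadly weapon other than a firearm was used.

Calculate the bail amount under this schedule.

Base amounts from the schedule: disorderly conduct $1,450; stalking $75,750; robbery $110,250.
Stacking rule: highest base plus 10% of each additional charge. Highest is robbery at $110,250. Additional: $1,450 × 10% = $145; $75,750 × 10% = $7,575. Combined base = $110,250 + $7,720 = $117,970.
No adjustment factors apply to this defendant.

$117,970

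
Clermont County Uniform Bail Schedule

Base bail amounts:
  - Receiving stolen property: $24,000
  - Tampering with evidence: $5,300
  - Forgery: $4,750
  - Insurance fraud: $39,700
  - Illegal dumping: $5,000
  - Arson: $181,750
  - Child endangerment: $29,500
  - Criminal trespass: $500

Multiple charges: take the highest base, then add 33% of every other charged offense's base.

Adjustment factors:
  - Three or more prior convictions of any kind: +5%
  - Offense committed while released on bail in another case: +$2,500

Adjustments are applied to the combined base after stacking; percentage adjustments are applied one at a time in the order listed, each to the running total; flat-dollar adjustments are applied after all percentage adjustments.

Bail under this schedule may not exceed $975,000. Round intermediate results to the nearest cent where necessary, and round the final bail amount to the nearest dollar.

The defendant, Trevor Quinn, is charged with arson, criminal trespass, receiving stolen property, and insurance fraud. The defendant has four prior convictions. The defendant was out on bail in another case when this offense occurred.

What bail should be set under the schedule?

$215,583

Base amounts from the schedule: arson $181,750; criminal trespass $500; receiving stolen property $24,000; insurance fraud $39,700.
Stacking rule: highest base plus 33% of each additional charge. Highest is arson at $181,750. Additional: $500 × 33% = $165; $24,000 × 33% = $7,920; $39,700 × 33% = $13,101. Combined base = $181,750 + $21,186 = $202,936.
Three or more prior convictions of any kind (+5%): $202,936 × 1.05 = $213,082.80.
Offense committed while released on bail in another case (+$2,500 flat): $213,082.80 + $2,500 = $215,582.80.
$215,582.80 is within the $975,000 maximum.
Rounded to the nearest dollar: $215,583.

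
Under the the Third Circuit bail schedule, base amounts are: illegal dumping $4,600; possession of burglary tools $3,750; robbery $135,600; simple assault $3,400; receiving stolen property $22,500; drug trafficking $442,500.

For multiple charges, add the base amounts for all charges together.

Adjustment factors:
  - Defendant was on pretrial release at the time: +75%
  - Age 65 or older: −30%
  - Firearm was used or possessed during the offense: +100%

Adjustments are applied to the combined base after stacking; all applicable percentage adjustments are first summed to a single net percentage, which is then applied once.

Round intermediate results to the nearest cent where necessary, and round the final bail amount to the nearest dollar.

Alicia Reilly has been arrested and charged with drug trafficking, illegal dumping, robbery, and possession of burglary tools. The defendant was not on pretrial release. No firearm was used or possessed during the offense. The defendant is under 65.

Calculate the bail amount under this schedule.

Base amounts from the schedule: drug trafficking $442,500; illegal dumping $4,600; robbery $135,600; possession of burglary tools $3,750.
Stacking rule: sum of all bases. $442,500 + $4,600 + $135,600 + $3,750 = $586,450.
No adjustment factors apply to this defendant.

$586,450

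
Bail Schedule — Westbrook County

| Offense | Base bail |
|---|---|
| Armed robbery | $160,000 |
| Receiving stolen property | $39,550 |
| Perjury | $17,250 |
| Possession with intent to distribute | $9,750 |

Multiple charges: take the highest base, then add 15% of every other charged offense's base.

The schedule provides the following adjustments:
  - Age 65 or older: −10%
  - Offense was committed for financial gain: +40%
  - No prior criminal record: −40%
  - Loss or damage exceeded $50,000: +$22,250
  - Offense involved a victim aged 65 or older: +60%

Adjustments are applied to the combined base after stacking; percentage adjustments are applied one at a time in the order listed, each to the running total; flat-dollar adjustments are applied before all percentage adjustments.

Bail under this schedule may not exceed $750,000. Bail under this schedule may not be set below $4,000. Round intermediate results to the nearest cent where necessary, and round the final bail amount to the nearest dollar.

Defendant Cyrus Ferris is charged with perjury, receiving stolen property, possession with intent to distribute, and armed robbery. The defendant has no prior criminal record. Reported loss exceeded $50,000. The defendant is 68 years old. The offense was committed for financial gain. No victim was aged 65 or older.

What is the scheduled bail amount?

$145,328

Base amounts from the schedule: perjury $17,250; receiving stolen property $39,550; possession with intent to distribute $9,750; armed robbery $160,000.
Stacking rule: highest base plus 15% of each additional charge. Highest is armed robbery at $160,000. Additional: $17,250 × 15% = $2,587.50; $39,550 × 15% = $5,932.50; $9,750 × 15% = $1,462.50. Combined base = $160,000 + $9,982.50 = $169,982.50.
Loss or damage exceeded $50,000 (+$22,250 flat): $169,982.50 + $22,250 = $192,232.50.
Age 65 or older (−10%): $192,232.50 × 0.9 = $173,009.25.
Offense was committed for financial gain (+40%): $173,009.25 × 1.4 = $242,212.95.
No prior criminal record (−40%): $242,212.95 × 0.6 = $145,327.77.
$145,327.77 is within the $750,000 maximum.
$145,327.77 is at or above the $4,000 minimum.
Rounded to the nearest dollar: $145,328.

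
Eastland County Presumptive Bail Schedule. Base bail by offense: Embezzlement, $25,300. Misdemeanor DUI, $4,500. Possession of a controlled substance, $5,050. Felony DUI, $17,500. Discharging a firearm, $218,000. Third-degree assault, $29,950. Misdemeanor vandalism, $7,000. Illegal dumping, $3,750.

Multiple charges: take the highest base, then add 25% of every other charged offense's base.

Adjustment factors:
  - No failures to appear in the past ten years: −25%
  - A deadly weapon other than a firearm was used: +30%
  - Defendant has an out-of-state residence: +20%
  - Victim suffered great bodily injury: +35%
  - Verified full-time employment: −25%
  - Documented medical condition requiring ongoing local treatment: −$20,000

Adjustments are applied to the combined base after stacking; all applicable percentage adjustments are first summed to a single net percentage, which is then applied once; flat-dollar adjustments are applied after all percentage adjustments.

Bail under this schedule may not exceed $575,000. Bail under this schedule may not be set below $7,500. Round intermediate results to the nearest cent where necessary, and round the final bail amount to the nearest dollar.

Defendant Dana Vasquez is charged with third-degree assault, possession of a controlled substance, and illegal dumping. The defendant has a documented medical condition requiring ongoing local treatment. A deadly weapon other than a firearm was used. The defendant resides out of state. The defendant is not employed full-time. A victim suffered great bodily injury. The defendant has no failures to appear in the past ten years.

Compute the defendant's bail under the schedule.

$31,440

Base amounts from the schedule: third-degree assault $29,950; possession of a controlled substance $5,050; illegal dumping $3,750.
Stacking rule: highest base plus 25% of each additional charge. Highest is third-degree assault at $29,950. Additional: $5,050 × 25% = $1,262.50; $3,750 × 25% = $937.50. Combined base = $29,950 + $2,200 = $32,150.
Net percentage adjustment: −25% +30% +20% +35% = +60%. $32,150 × 1.6 = $51,440.
Documented medical condition requiring ongoing local treatment (−$20,000 flat): $51,440 − $20,000 = $31,440.
$31,440 is within the $575,000 maximum.
$31,440 is at or above the $7,500 minimum.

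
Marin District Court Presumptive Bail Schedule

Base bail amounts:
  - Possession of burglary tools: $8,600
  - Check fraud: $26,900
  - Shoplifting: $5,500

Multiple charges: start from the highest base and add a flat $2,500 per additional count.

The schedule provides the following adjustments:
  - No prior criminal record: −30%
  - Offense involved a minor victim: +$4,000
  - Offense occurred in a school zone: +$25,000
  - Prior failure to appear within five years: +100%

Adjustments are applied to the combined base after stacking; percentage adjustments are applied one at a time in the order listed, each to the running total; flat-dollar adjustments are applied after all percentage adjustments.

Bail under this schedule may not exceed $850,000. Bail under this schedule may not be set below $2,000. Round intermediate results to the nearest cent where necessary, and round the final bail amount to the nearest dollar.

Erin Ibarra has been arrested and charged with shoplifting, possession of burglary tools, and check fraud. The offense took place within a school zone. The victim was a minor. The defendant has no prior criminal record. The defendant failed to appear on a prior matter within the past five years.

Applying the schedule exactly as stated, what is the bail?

$73,660

Base amounts from the schedule: shoplifting $5,500; possession of burglary tools $8,600; check fraud $26,900.
Stacking rule: highest base plus $2,500 per additional charge. Highest is check fraud at $26,900; 2 additional charges → +$5,000. Combined base = $31,900.
No prior criminal record (−30%): $31,900 × 0.7 = $22,330.
Prior failure to appear within five years (+100%): $22,330 × 2 = $44,660.
Offense involved a minor victim (+$4,000 flat): $44,660 + $4,000 = $48,660.
Offense occurred in a school zone (+$25,000 flat): $48,660 + $25,000 = $73,660.
$73,660 is within the $850,000 maximum.
$73,660 is at or above the $2,000 minimum.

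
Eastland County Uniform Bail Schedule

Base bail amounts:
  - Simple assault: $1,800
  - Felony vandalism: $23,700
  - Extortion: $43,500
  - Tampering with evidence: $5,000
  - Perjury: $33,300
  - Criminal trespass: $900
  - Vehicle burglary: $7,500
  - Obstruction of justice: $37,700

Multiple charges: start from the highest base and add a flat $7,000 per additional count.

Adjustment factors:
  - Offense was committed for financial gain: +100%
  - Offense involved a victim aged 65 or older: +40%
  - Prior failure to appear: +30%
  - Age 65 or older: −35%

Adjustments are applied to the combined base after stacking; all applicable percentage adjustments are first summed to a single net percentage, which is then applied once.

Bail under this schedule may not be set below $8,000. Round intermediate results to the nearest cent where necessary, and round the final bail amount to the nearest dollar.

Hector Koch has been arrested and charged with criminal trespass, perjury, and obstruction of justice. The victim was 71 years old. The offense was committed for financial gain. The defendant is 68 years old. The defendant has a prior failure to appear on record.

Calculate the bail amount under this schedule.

Base amounts from the schedule: criminal trespass $900; perjury $33,300; obstruction of justice $37,700.
Stacking rule: highest base plus $7,000 per additional charge. Highest is obstruction of justice at $37,700; 2 additional charges → +$14,000. Combined base = $51,700.
Net percentage adjustment: +100% +40% +30% −35% = +135%. $51,700 × 2.35 = $121,495.
$121,495 is at or above the $8,000 minimum.

$121,495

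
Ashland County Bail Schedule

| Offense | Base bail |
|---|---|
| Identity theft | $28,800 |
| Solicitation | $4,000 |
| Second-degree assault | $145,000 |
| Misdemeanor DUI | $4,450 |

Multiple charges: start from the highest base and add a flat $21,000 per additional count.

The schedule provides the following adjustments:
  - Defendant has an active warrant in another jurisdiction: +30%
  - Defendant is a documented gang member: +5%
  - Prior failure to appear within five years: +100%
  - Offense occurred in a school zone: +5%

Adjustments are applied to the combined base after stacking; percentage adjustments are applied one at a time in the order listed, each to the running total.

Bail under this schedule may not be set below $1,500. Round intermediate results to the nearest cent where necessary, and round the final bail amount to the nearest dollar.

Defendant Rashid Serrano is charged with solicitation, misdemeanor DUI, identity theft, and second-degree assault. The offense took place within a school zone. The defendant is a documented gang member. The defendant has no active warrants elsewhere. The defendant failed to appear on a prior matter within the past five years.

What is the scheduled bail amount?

$458,640

Base amounts from the schedule: solicitation $4,000; misdemeanor DUI $4,450; identity theft $28,800; second-degree assault $145,000.
Stacking rule: highest base plus $21,000 per additional charge. Highest is second-degree assault at $145,000; 3 additional charges → +$63,000. Combined base = $208,000.
Defendant is a documented gang member (+5%): $208,000 × 1.05 = $218,400.
Prior failure to appear within five years (+100%): $218,400 × 2 = $436,800.
Offense occurred in a school zone (+5%): $436,800 × 1.05 = $458,640.
$458,640 is at or above the $1,500 minimum.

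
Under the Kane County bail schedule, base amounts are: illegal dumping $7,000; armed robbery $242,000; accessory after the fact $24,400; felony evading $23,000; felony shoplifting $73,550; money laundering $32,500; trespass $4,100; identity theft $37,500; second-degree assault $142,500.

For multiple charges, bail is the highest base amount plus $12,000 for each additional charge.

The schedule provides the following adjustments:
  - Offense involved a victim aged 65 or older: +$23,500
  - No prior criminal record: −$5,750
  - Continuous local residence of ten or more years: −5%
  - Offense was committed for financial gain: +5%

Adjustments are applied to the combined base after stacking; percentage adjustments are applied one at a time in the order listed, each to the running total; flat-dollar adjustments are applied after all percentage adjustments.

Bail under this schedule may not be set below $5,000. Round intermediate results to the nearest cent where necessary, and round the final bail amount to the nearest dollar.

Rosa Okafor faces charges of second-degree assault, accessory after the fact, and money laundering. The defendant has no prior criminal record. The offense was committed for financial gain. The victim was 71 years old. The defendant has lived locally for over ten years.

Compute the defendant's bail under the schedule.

$183,834

Base amounts from the schedule: second-degree assault $142,500; accessory after the fact $24,400; money laundering $32,500.
Stacking rule: highest base plus $12,000 per additional charge. Highest is second-degree assault at $142,500; 2 additional charges → +$24,000. Combined base = $166,500.
Continuous local residence of ten or more years (−5%): $166,500 × 0.95 = $158,175.
Offense was committed for financial gain (+5%): $158,175 × 1.05 = $166,083.75.
Offense involved a victim aged 65 or older (+$23,500 flat): $166,083.75 + $23,500 = $189,583.75.
No prior criminal record (−$5,750 flat): $189,583.75 − $5,750 = $183,833.75.
$183,833.75 is at or above the $5,000 minimum.
Rounded to the nearest dollar: $183,834.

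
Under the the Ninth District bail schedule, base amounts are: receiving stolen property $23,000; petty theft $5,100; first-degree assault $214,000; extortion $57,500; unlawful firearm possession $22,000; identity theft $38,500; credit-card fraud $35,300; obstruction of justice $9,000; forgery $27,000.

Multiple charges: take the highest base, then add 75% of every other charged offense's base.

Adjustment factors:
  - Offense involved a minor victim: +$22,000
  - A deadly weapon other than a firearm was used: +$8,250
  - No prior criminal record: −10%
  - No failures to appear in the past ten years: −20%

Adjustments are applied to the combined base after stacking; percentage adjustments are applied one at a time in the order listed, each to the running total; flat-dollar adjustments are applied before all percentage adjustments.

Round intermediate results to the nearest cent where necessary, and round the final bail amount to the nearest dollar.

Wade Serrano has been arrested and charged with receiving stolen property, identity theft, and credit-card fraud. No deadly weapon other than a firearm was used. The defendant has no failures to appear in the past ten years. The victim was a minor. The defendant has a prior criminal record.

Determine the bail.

Base amounts from the schedule: receiving stolen property $23,000; identity theft $38,500; credit-card fraud $35,300.
Stacking rule: highest base plus 75% of each additional charge. Highest is identity theft at $38,500. Additional: $23,000 × 75% = $17,250; $35,300 × 75% = $26,475. Combined base = $38,500 + $43,725 = $82,225.
Offense involved a minor victim (+$22,000 flat): $82,225 + $22,000 = $104,225.
No failures to appear in the past ten years (−20%): $104,225 × 0.8 = $83,380.

$83,380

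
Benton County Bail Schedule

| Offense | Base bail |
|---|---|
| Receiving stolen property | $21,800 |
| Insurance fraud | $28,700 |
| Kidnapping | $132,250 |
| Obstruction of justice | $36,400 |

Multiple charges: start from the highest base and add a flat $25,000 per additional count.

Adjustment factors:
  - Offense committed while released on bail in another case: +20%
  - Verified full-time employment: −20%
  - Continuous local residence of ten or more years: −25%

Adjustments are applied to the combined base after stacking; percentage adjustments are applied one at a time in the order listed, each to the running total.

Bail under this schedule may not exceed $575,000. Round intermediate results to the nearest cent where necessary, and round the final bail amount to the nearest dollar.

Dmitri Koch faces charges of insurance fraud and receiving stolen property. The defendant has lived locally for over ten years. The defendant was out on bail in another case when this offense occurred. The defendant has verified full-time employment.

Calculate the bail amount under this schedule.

Base amounts from the schedule: insurance fraud $28,700; receiving stolen property $21,800.
Stacking rule: highest base plus $25,000 per additional charge. Highest is insurance fraud at $28,700; 1 additional charge → +$25,000. Combined base = $53,700.
Offense committed while released on bail in another case (+20%): $53,700 × 1.2 = $64,440.
Verified full-time employment (−20%): $64,440 × 0.8 = $51,552.
Continuous local residence of ten or more years (−25%): $51,552 × 0.75 = $38,664.
$38,664 is within the $575,000 maximum.

$38,664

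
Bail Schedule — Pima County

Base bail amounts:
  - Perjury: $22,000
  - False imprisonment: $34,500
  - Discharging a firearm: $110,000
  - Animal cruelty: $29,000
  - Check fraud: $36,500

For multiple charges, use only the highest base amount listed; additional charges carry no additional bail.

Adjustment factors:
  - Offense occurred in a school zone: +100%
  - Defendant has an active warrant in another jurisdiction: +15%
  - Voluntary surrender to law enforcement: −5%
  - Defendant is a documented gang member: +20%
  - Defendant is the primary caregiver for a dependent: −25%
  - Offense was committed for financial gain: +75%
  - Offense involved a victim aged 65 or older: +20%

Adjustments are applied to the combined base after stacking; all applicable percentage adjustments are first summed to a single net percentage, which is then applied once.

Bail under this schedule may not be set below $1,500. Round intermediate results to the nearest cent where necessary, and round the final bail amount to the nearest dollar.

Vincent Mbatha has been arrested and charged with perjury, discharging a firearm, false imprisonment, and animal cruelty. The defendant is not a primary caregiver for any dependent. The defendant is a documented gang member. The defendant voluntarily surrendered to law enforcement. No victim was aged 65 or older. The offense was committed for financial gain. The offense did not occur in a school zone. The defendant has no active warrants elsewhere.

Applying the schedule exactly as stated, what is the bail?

$209,000

Base amounts from the schedule: perjury $22,000; discharging a firearm $110,000; false imprisonment $34,500; animal cruelty $29,000.
Stacking rule: use the highest base only. Highest is discharging a firearm at $110,000. Combined base = $110,000.
Net percentage adjustment: −5% +20% +75% = +90%. $110,000 × 1.9 = $209,000.
$209,000 is at or above the $1,500 minimum.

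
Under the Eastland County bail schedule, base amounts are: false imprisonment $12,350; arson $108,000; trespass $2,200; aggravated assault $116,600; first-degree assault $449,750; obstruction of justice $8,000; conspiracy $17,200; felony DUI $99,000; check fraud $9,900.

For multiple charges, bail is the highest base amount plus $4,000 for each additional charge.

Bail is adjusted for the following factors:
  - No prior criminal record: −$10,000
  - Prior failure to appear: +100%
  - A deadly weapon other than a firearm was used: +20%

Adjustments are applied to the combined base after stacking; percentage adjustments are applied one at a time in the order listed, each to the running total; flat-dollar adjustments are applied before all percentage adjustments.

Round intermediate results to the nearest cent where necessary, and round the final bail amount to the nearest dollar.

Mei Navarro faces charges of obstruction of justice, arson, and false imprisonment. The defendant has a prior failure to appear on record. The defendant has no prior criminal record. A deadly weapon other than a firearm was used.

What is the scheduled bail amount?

Base amounts from the schedule: obstruction of justice $8,000; arson $108,000; false imprisonment $12,350.
Stacking rule: highest base plus $4,000 per additional charge. Highest is arson at $108,000; 2 additional charges → +$8,000. Combined base = $116,000.
No prior criminal record (−$10,000 flat): $116,000 − $10,000 = $106,000.
Prior failure to appear (+100%): $106,000 × 2 = $212,000.
A deadly weapon other than a firearm was used (+20%): $212,000 × 1.2 = $254,400.

$254,400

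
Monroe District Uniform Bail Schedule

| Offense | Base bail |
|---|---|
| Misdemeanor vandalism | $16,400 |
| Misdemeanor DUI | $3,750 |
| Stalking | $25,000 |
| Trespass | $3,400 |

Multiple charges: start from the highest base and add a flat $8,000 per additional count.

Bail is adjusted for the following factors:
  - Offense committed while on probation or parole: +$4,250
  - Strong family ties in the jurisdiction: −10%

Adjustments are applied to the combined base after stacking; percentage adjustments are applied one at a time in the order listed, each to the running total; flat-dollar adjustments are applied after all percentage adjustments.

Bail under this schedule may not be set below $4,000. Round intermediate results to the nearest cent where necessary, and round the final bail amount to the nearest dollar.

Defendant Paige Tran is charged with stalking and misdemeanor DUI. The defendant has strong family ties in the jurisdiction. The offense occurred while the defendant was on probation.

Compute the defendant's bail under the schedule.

Base amounts from the schedule: stalking $25,000; misdemeanor DUI $3,750.
Stacking rule: highest base plus $8,000 per additional charge. Highest is stalking at $25,000; 1 additional charge → +$8,000. Combined base = $33,000.
Strong family ties in the jurisdiction (−10%): $33,000 × 0.9 = $29,700.
Offense committed while on probation or parole (+$4,250 flat): $29,700 + $4,250 = $33,950.
$33,950 is at or above the $4,000 minimum.

$33,950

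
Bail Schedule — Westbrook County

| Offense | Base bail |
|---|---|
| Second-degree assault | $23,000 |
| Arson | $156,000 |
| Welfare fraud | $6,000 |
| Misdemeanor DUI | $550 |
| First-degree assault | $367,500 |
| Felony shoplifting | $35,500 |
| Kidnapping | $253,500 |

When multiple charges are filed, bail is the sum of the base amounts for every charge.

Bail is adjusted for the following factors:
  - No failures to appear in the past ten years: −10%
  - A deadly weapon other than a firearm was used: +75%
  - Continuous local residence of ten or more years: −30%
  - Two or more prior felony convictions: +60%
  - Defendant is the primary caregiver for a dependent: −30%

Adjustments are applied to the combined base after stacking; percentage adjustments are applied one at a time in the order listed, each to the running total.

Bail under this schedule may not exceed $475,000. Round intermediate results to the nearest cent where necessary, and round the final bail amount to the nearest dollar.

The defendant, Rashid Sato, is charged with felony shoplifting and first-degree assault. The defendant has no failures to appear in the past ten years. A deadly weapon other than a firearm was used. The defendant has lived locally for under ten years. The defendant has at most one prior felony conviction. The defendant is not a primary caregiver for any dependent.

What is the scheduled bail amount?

$475,000

Base amounts from the schedule: felony shoplifting $35,500; first-degree assault $367,500.
Stacking rule: sum of all bases. $35,500 + $367,500 = $403,000.
No failures to appear in the past ten years (−10%): $403,000 × 0.9 = $362,700.
A deadly weapon other than a firearm was used (+75%): $362,700 × 1.75 = $634,725.
Result $634,725 exceeds the maximum of $475,000; bail is capped at $475,000.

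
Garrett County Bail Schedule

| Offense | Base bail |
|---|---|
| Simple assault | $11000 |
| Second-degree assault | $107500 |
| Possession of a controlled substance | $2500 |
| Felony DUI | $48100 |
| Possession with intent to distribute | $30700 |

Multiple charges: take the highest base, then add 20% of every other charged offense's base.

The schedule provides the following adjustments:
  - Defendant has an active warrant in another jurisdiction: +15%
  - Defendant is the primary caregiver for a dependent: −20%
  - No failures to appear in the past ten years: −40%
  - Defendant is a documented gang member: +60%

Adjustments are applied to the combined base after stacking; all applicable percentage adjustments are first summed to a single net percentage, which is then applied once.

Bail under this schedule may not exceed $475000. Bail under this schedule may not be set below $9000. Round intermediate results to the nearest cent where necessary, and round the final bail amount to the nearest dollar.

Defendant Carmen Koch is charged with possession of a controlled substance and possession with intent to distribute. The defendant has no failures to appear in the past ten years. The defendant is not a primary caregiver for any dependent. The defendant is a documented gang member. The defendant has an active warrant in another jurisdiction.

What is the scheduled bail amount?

Base amounts from the schedule: possession of a controlled substance $2500; possession with intent to distribute $30700.
Stacking rule: highest base plus 20% of each additional charge. Highest is possession with intent to distribute at $30700. Additional: $2500 × 20% = $500. Combined base = $30700 + $500 = $31200.
Net percentage adjustment: +15% −40% +60% = +35%. $31200 × 1.35 = $42120.
$42120 is within the $475000 maximum.
$42120 is at or above the $9000 minimum.

$42120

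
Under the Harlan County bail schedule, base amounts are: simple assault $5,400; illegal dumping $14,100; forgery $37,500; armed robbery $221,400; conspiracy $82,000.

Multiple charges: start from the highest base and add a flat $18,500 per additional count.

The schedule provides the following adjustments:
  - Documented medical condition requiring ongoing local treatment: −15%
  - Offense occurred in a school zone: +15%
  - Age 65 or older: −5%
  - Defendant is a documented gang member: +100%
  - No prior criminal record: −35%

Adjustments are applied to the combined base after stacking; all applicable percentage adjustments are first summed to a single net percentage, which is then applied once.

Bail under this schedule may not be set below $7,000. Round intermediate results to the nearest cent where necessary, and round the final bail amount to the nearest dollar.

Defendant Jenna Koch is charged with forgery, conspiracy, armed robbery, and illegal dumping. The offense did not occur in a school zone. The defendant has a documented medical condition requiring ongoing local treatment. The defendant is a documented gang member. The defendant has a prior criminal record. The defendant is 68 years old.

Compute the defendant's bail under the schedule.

$498,420

Base amounts from the schedule: forgery $37,500; conspiracy $82,000; armed robbery $221,400; illegal dumping $14,100.
Stacking rule: highest base plus $18,500 per additional charge. Highest is armed robbery at $221,400; 3 additional charges → +$55,500. Combined base = $276,900.
Net percentage adjustment: −15% −5% +100% = +80%. $276,900 × 1.8 = $498,420.
$498,420 is at or above the $7,000 minimum.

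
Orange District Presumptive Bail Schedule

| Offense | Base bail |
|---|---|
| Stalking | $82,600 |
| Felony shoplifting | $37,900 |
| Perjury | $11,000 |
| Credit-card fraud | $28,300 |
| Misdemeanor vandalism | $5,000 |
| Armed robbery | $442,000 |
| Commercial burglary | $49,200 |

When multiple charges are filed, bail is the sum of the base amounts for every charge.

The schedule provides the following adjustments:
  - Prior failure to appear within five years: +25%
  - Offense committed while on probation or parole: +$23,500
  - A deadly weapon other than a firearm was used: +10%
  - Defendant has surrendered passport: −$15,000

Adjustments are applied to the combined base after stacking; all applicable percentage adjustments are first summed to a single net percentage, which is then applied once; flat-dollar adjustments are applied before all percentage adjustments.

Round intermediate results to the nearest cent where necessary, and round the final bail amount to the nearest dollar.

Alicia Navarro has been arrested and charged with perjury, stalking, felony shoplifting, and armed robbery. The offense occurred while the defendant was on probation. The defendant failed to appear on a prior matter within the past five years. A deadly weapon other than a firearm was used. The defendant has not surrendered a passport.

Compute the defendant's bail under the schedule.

Base amounts from the schedule: perjury $11,000; stalking $82,600; felony shoplifting $37,900; armed robbery $442,000.
Stacking rule: sum of all bases. $11,000 + $82,600 + $37,900 + $442,000 = $573,500.
Offense committed while on probation or parole (+$23,500 flat): $573,500 + $23,500 = $597,000.
Net percentage adjustment: +25% +10% = +35%. $597,000 × 1.35 = $805,950.

$805,950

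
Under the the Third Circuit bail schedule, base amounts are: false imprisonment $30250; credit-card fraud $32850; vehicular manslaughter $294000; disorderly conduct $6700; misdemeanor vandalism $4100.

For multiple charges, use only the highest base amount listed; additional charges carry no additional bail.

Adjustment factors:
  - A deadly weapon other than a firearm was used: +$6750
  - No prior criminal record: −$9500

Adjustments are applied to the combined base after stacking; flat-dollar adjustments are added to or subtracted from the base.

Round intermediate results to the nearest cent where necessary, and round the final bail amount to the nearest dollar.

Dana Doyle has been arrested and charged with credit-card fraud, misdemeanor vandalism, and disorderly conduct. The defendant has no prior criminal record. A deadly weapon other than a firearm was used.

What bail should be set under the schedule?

Base amounts from the schedule: credit-card fraud $32850; misdemeanor vandalism $4100; disorderly conduct $6700.
Stacking rule: use the highest base only. Highest is credit-card fraud at $32850. Combined base = $32850.
A deadly weapon other than a firearm was used (+$6750 flat): $32850 + $6750 = $39600.
No prior criminal record (−$9500 flat): $39600 − $9500 = $30100.

$30100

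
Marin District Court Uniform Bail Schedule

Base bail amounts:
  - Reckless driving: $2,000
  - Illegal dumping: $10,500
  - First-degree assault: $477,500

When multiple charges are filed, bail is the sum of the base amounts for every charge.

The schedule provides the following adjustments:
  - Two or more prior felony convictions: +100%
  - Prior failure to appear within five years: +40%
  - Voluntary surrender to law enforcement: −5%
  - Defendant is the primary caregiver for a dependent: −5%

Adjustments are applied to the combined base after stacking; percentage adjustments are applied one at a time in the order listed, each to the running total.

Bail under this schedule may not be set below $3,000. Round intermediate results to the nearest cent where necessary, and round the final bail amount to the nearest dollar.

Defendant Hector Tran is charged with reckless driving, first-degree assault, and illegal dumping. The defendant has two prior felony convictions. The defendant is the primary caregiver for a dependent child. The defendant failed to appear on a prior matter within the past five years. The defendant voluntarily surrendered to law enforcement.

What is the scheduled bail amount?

$1,238,230

Base amounts from the schedule: reckless driving $2,000; first-degree assault $477,500; illegal dumping $10,500.
Stacking rule: sum of all bases. $2,000 + $477,500 + $10,500 = $490,000.
Two or more prior felony convictions (+100%): $490,000 × 2 = $980,000.
Prior failure to appear within five years (+40%): $980,000 × 1.4 = $1,372,000.
Voluntary surrender to law enforcement (−5%): $1,372,000 × 0.95 = $1,303,400.
Defendant is the primary caregiver for a dependent (−5%): $1,303,400 × 0.95 = $1,238,230.
$1,238,230 is at or above the $3,000 minimum.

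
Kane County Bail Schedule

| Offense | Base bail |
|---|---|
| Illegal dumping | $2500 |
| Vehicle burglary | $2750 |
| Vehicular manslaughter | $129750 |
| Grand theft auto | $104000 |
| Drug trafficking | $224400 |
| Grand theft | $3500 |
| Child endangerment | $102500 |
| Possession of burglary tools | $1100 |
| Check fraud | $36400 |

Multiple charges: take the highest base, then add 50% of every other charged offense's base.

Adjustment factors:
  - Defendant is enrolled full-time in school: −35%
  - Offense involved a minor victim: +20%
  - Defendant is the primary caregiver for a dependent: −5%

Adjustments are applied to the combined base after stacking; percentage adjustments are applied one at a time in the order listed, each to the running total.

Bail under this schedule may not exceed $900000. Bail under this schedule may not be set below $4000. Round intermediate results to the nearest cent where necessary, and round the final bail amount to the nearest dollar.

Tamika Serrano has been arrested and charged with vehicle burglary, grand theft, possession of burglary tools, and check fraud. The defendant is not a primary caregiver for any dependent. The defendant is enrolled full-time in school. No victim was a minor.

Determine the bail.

$26049

Base amounts from the schedule: vehicle burglary $2750; grand theft $3500; possession of burglary tools $1100; check fraud $36400.
Stacking rule: highest base plus 50% of each additional charge. Highest is check fraud at $36400. Additional: $2750 × 50% = $1375; $3500 × 50% = $1750; $1100 × 50% = $550. Combined base = $36400 + $3675 = $40075.
Defendant is enrolled full-time in school (−35%): $40075 × 0.65 = $26048.75.
$26048.75 is within the $900000 maximum.
$26048.75 is at or above the $4000 minimum.
Rounded to the nearest dollar: $26049.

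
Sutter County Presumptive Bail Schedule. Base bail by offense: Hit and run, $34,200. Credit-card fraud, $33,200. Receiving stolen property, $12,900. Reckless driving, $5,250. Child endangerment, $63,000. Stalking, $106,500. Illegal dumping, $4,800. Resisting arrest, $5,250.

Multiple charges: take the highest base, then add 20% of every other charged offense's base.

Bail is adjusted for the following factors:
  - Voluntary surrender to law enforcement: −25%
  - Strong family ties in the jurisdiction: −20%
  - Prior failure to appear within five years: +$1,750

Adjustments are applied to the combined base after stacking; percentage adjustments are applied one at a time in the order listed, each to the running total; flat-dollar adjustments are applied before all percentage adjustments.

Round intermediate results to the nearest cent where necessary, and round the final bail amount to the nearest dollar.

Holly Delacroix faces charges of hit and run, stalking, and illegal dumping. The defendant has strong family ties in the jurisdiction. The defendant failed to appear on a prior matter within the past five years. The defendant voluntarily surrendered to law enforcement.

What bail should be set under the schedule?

$69,630

Base amounts from the schedule: hit and run $34,200; stalking $106,500; illegal dumping $4,800.
Stacking rule: highest base plus 20% of each additional charge. Highest is stalking at $106,500. Additional: $34,200 × 20% = $6,840; $4,800 × 20% = $960. Combined base = $106,500 + $7,800 = $114,300.
Prior failure to appear within five years (+$1,750 flat): $114,300 + $1,750 = $116,050.
Voluntary surrender to law enforcement (−25%): $116,050 × 0.75 = $87,037.50.
Strong family ties in the jurisdiction (−20%): $87,037.50 × 0.8 = $69,630.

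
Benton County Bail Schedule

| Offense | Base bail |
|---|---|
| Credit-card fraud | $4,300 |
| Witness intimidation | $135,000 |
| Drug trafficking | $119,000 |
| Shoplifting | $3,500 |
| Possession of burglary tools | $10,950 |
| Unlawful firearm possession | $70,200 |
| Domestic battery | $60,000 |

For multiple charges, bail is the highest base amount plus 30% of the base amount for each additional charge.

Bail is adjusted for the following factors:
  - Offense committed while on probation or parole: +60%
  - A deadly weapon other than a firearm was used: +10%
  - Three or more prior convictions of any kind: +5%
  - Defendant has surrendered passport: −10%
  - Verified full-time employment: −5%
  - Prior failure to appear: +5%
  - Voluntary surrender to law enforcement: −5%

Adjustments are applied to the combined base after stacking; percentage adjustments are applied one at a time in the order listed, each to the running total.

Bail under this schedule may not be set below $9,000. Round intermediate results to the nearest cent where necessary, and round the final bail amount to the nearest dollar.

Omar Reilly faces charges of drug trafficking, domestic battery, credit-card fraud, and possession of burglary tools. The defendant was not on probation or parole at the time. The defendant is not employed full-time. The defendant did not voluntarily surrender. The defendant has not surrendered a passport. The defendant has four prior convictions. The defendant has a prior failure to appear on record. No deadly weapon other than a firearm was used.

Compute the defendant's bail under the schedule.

Base amounts from the schedule: drug trafficking $119,000; domestic battery $60,000; credit-card fraud $4,300; possession of burglary tools $10,950.
Stacking rule: highest base plus 30% of each additional charge. Highest is drug trafficking at $119,000. Additional: $60,000 × 30% = $18,000; $4,300 × 30% = $1,290; $10,950 × 30% = $3,285. Combined base = $119,000 + $22,575 = $141,575.
Three or more prior convictions of any kind (+5%): $141,575 × 1.05 = $148,653.75.
Prior failure to appear (+5%): $148,653.75 × 1.05 = $156,086.44.
$156,086.44 is at or above the $9,000 minimum.
Rounded to the nearest dollar: $156,086.

$156,086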